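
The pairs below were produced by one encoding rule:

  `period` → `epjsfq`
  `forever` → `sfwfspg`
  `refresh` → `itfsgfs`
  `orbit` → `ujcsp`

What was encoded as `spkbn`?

major

Read the word backwards and shift each letter +1.
Decoding spkbn: shift back: s−1=r, p−1=o, k−1=j, b−1=a, n−1=m → rojam; then reverse → major.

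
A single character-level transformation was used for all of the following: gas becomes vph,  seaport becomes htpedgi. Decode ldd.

Compare letters: g→v is +15, a→p is +15, s→h is +15 — a constant shift. Every letter moves 15 places later in the alphabet, wrapping around z→a.
Reversing it on ldd: l−15=w, d−15=o, d−15=o.

woo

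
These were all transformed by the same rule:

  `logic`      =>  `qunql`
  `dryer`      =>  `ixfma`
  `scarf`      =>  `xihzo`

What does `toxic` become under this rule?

yueql

In logic: l→q is +5, o→u is +6, g→n is +7, i→q is +8 — the shift increases by 1 each position. Letter i (0-indexed) is shifted by i+5, so successive shifts are 5, 6, 7, ….
On toxic: t+5=y, o+6=u, x+7=e, i+8=q, c+9=l.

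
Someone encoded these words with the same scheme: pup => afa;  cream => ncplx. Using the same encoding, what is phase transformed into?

asldp

This is a Caesar cipher with shift 11.
Applying it to phase: p+11=a, h+11=s, a+11=l, s+11=d, e+11=p.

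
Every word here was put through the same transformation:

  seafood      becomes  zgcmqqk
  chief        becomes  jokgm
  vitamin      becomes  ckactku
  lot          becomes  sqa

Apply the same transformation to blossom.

The shift depends on letter class: consonant s→z is +7, but vowel e→g is +2. Vowels shift forward by 2 and consonants shift forward by 7.
Applying it to blossom: b(cons)+7=i, l(cons)+7=s, o(vowel)+2=q, s(cons)+7=z, s(cons)+7=z, o(vowel)+2=q, m(cons)+7=t.

isqzzqt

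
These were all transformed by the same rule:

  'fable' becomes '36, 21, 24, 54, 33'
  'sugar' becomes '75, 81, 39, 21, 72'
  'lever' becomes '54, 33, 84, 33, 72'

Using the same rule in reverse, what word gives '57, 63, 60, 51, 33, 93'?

monkey

The formula is n = 3×(alphabet index, a=1) + 18.
Decoding 57, 63, 60, 51, 33, 93: 57→(57−18)÷3=13=m, 63→(63−18)÷3=15=o, 60→(60−18)÷3=14=n, 51→(51−18)÷3=11=k, 33→(33−18)÷3=5=e, 93→(93−18)÷3=25=y.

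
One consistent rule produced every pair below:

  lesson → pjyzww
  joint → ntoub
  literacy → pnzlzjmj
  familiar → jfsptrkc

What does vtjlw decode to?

In lesson: l→p is +4, e→j is +5, s→y is +6, s→z is +7 — the shift increases by 1 each position. Each letter shifts forward by (position + 4), i.e. 4, 5, 6, … — the shift grows by one for each successive letter.
Reversing it on vtjlw: v−4=r, t−5=o, j−6=d, l−7=e, w−8=o.

rodeo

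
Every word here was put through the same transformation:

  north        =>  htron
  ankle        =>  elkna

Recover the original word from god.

dog

The output letters match the input read backwards: north reversed is htron. It's just the letters in reverse order.
Undoing it on god: then reverse → dog.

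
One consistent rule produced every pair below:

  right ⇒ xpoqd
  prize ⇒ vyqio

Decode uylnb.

Each letter shifts forward by (position + 6), i.e. 6, 7, 8, … — the shift grows by one for each successive letter.
Undoing it on uylnb: u−6=o, y−7=r, l−8=d, n−9=e, b−10=r.

order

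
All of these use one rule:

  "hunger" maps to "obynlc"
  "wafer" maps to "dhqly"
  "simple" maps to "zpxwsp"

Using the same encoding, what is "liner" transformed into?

Shifts by position in hunger: pos 0: h→o (+7), pos 1: u→b (+7), pos 2: n→y (+11), pos 3: g→n (+7), pos 4: e→l (+7), pos 5: r→c (+11) — repeating every 3. It's a Vigenère-style cipher with numeric key [7,7,11]: position i shifts by key[i mod 3].
On liner: l+7=s, i+7=p, n+11=y, e+7=l, r+7=y.

spyly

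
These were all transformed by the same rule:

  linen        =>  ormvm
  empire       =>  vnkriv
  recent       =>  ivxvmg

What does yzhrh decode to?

Each pair mirrors across the alphabet (l↔o, i↔r, n↔m): positions sum to 25. Letters are reflected about the middle of the alphabet (position → 25−position): Atbash.
Reversing it on yzhrh: y↔b, z↔a, h↔s, r↔i, h↔s.

basis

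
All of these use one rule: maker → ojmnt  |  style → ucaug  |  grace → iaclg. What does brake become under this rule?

dactg

Shifts by position in maker: pos 0: m→o (+2), pos 1: a→j (+9), pos 2: k→m (+2), pos 3: e→n (+9) — repeating every 2. A repeating key of period 2 is used — shifts +2, +9 over and over.
On brake: b+2=d, r+9=a, a+2=c, k+9=t, e+2=g.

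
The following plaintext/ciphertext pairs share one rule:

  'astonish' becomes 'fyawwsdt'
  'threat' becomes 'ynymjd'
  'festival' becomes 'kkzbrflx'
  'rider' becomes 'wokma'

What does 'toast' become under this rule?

yuhac

In astonish: a→f is +5, s→y is +6, t→a is +7, o→w is +8 — the shift increases by 1 each position. The shift increases by 1 at each position, starting from +5: 5, 6, 7, ….
For toast: t+5=y, o+6=u, a+7=h, s+8=a, t+9=c.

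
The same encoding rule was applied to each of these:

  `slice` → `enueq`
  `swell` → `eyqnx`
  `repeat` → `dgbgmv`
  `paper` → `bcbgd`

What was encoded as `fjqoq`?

theme

Shifts by position in slice: pos 0: s→e (+12), pos 1: l→n (+2), pos 2: i→u (+12), pos 3: c→e (+2) — repeating every 2. A repeating key of period 2 is used — shifts +12, +2 over and over.
Reversing it on fjqoq: f−12=t, j−2=h, q−12=e, o−2=m, q−12=e.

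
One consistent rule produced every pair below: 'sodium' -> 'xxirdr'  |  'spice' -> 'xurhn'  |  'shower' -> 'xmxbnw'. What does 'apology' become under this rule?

The shift depends on letter class: consonant s→x is +5, but vowel o→x is +9. Vowels shift forward by 9 and consonants shift forward by 5.
On apology: a(vowel)+9=j, p(cons)+5=u, o(vowel)+9=x, l(cons)+5=q, o(vowel)+9=x, g(cons)+5=l, y(cons)+5=d.

juxqxld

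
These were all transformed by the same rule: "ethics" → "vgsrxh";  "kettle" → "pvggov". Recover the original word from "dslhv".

whose

This is the alphabet-reversal cipher (Atbash): a becomes z, b becomes y, etc.
Decoding dslhv: d↔w, s↔h, l↔o, h↔s, v↔e.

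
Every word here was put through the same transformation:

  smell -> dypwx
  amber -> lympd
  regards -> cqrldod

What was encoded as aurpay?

pigeon

Shifts by position in smell: pos 0: s→d (+11), pos 1: m→y (+12), pos 2: e→p (+11), pos 3: l→w (+11), pos 4: l→x (+12) — repeating every 3. It's a Vigenère-style cipher with numeric key [11,12,11]: position i shifts by key[i mod 3].
Undoing it on aurpay: a−11=p, u−12=i, r−11=g, p−11=e, a−12=o, y−11=n.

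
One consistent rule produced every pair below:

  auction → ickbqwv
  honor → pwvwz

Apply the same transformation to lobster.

twjabmz

Compare letters: a→i is +8, u→c is +8, c→k is +8 — a constant shift. This is a Caesar cipher with shift 8.
For lobster: l+8=t, o+8=w, b+8=j, s+8=a, t+8=b, e+8=m, r+8=z.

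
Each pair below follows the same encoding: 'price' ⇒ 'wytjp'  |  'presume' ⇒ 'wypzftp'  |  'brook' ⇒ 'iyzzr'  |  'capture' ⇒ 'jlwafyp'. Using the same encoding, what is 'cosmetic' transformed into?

The shift depends on letter class: consonant p→w is +7, but vowel i→t is +11. Two shifts are in play — +11 for a/e/i/o/u, +7 for every other letter.
On cosmetic: c(cons)+7=j, o(vowel)+11=z, s(cons)+7=z, m(cons)+7=t, e(vowel)+11=p, t(cons)+7=a, i(vowel)+11=t, c(cons)+7=j.

jzztpatj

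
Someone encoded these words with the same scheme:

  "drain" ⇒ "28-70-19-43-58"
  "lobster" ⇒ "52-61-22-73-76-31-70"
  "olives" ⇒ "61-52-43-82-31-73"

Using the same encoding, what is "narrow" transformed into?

58-19-70-70-61-85

d(#4)→28 and r(#18)→70: differences scale by 3, so n = 3·pos + 16. The formula is n = 3×(alphabet index, a=1) + 16.
On narrow: n=14→58, a=1→19, r=18→70, r=18→70, o=15→61, w=23→85.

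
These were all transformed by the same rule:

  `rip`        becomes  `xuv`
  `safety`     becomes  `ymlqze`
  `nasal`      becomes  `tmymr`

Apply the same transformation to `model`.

sajqr

The shift depends on letter class: consonant r→x is +6, but vowel i→u is +12. Two shifts are in play — +12 for a/e/i/o/u, +6 for every other letter.
On model: m(cons)+6=s, o(vowel)+12=a, d(cons)+6=j, e(vowel)+12=q, l(cons)+6=r.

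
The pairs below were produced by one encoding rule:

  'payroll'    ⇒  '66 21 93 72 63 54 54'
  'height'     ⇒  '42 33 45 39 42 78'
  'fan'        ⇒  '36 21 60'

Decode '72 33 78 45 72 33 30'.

p(#16)→66 and a(#1)→21: differences scale by 3, so n = 3·pos + 18. The formula is n = 3×(alphabet index, a=1) + 18.
Decoding 72 33 78 45 72 33 30: 72→(72−18)÷3=18=r, 33→(33−18)÷3=5=e, 78→(78−18)÷3=20=t, 45→(45−18)÷3=9=i, 72→(72−18)÷3=18=r, 33→(33−18)÷3=5=e, 30→(30−18)÷3=4=d.

retired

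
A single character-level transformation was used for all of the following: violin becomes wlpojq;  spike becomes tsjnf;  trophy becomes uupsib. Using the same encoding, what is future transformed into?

gxuxsh

Shifts by position in violin: pos 0: v→w (+1), pos 1: i→l (+3), pos 2: o→p (+1), pos 3: l→o (+3) — repeating every 2. It's a Vigenère-style cipher with numeric key [1,3]: position i shifts by key[i mod 2].
Applying it to future: f+1=g, u+3=x, t+1=u, u+3=x, r+1=s, e+3=h.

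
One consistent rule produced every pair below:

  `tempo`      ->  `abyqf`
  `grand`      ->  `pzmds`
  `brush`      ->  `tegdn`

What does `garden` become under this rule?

The output letters match the input read backwards, each shifted +12: tempo reversed is opmet. The word is reversed, then every letter is shifted forward by 12.
On garden: reverse → nedrag; then shift: n+12=z, e+12=q, d+12=p, r+12=d, a+12=m, g+12=s.

zqpdms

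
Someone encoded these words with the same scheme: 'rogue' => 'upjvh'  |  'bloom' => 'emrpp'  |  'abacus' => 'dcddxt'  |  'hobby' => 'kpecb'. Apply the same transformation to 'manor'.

pbqpu

Shifts by position in rogue: pos 0: r→u (+3), pos 1: o→p (+1), pos 2: g→j (+3), pos 3: u→v (+1) — repeating every 2. It's a Vigenère-style cipher with numeric key [3,1]: position i shifts by key[i mod 2].
Applying it to manor: m+3=p, a+1=b, n+3=q, o+1=p, r+3=u.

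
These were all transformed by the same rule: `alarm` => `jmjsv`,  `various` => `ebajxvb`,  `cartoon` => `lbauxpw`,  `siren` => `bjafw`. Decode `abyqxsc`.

rapport

Shifts by position in alarm: pos 0: a→j (+9), pos 1: l→m (+1), pos 2: a→j (+9), pos 3: r→s (+1) — repeating every 2. A repeating key of period 2 is used — shifts +9, +1 over and over.
Reversing it on abyqxsc: a−9=r, b−1=a, y−9=p, q−1=p, x−9=o, s−1=r, c−9=t.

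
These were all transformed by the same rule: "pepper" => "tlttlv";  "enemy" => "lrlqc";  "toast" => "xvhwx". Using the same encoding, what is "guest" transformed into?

kblwx

The rule splits by letter class: vowels +7, consonants +4.
For guest: g(cons)+4=k, u(vowel)+7=b, e(vowel)+7=l, s(cons)+4=w, t(cons)+4=x.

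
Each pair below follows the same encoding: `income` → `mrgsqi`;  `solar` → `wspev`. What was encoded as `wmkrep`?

signal

Every letter moves 4 places later in the alphabet, wrapping around z→a.
Undoing it on wmkrep: w−4=s, m−4=i, k−4=g, r−4=n, e−4=a, p−4=l.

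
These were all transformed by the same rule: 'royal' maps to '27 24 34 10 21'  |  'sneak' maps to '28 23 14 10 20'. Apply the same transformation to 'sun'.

28 30 23

The number is (letter's place in the alphabet, a=1) + 9.
For sun: s=19→28, u=21→30, n=14→23.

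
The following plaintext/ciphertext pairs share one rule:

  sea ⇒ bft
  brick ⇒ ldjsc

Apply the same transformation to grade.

febsh

The output letters match the input read backwards, each shifted +1: sea reversed is aes. Two steps: reverse the string, then apply a Caesar shift of +1.
On grade: reverse → edarg; then shift: e+1=f, d+1=e, a+1=b, r+1=s, g+1=h.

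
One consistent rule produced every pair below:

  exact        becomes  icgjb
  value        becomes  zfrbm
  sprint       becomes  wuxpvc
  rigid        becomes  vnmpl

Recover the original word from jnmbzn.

The shift increases by 1 at each position, starting from +4: 4, 5, 6, ….
Decoding jnmbzn: j−4=f, n−5=i, m−6=g, b−7=u, z−8=r, n−9=e.

figure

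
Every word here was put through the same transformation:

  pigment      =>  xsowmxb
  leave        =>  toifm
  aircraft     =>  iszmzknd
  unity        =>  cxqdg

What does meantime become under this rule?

uoixbsuo

The shifts repeat in a cycle of length 2: positions 0,1,… shift by +8, +10, then the pattern repeats.
For meantime: m+8=u, e+10=o, a+8=i, n+10=x, t+8=b, i+10=s, m+8=u, e+10=o.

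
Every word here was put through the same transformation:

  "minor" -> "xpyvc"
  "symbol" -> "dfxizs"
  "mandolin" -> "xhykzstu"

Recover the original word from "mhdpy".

basin

Shifts by position in minor: pos 0: m→x (+11), pos 1: i→p (+7), pos 2: n→y (+11), pos 3: o→v (+7) — repeating every 2. The shifts repeat in a cycle of length 2: positions 0,1,… shift by +11, +7, then the pattern repeats.
Decoding mhdpy: m−11=b, h−7=a, d−11=s, p−7=i, y−11=n.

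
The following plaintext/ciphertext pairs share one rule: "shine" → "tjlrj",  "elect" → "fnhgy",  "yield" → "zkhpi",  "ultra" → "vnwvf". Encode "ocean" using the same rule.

In shine: s→t is +1, h→j is +2, i→l is +3, n→r is +4 — the shift increases by 1 each position. The shift increases by 1 at each position, starting from +1: 1, 2, 3, ….
On ocean: o+1=p, c+2=e, e+3=h, a+4=e, n+5=s.

pehes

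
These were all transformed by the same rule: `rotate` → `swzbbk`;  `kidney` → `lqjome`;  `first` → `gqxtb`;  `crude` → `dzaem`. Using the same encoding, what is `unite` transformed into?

vvoum

A repeating key of period 3 is used — shifts +1, +8, +6 over and over.
For unite: u+1=v, n+8=v, i+6=o, t+1=u, e+8=m.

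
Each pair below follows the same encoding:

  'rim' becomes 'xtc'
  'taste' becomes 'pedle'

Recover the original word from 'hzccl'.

Read the word backwards and shift each letter +11.
Decoding hzccl: shift back: h−11=w, z−11=o, c−11=r, c−11=r, l−11=a → worra; then reverse → arrow.

arrow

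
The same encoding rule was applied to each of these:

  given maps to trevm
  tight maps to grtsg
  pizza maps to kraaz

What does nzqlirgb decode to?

Each letter is replaced by its mirror in the alphabet: a↔z, b↔y, c↔x, and so on (the Atbash cipher).
Decoding nzqlirgb: n↔m, z↔a, q↔j, l↔o, i↔r, r↔i, g↔t, b↔y.

majority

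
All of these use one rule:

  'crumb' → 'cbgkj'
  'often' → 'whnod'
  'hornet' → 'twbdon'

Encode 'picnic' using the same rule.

pmcdmc

c(2)→c(2) and r(17)→b(1) fit y≡19x+16 (mod 26); the inverse of 19 mod 26 is 11. This is an affine cipher: with a=0,…,z=25, each position x becomes (19x+16) mod 26.
On picnic: p(15)→19·15+16≡15=p; i(8)→19·8+16≡12=m; c(2)→19·2+16≡2=c; n(13)→19·13+16≡3=d; i(8)→19·8+16≡12=m; c(2)→19·2+16≡2=c (all mod 26).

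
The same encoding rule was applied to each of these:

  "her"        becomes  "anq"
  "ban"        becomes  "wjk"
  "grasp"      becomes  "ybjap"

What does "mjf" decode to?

wad

The output letters match the input read backwards, each shifted +9: her reversed is reh. The word is reversed, then every letter is shifted forward by 9.
Undoing it on mjf: shift back: m−9=d, j−9=a, f−9=w → daw; then reverse → wad.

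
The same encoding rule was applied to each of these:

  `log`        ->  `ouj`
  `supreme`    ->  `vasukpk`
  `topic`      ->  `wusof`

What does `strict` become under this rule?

Vowels shift forward by 6 and consonants shift forward by 3.
For strict: s(cons)+3=v, t(cons)+3=w, r(cons)+3=u, i(vowel)+6=o, c(cons)+3=f, t(cons)+3=w.

vwuofw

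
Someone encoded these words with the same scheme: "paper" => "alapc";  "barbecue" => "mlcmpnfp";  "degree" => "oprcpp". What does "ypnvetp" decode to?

Compare letters: p→a is +11, a→l is +11, p→a is +11 — a constant shift. This is a Caesar cipher with shift 11.
Reversing it on ypnvetp: y−11=n, p−11=e, n−11=c, v−11=k, e−11=t, t−11=i, p−11=e.

necktie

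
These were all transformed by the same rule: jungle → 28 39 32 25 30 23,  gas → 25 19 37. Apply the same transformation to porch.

j is letter #10 and maps to 28: an offset of 18. The number is (letter's place in the alphabet, a=1) + 18.
On porch: p=16→34, o=15→33, r=18→36, c=3→21, h=8→26.

34 33 36 21 26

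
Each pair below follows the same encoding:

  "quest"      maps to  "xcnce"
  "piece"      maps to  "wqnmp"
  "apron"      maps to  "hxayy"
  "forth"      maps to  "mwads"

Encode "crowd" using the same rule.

In quest: q→x is +7, u→c is +8, e→n is +9, s→c is +10 — the shift increases by 1 each position. Letter i (0-indexed) is shifted by i+7, so successive shifts are 7, 8, 9, ….
On crowd: c+7=j, r+8=z, o+9=x, w+10=g, d+11=o.

jzxgo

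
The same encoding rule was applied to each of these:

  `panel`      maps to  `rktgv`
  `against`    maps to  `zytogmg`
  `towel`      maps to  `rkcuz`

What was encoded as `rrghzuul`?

The output letters match the input read backwards, each shifted +6: panel reversed is lenap. Read the word backwards and shift each letter +6.
Undoing it on rrghzuul: shift back: r−6=l, r−6=l, g−6=a, h−6=b, z−6=t, u−6=o, u−6=o, l−6=f → llabtoof; then reverse → football.

football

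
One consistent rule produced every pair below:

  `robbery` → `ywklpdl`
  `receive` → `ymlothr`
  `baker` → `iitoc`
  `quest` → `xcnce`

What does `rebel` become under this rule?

ymkow

In robbery: r→y is +7, o→w is +8, b→k is +9, b→l is +10 — the shift increases by 1 each position. The shift increases by 1 at each position, starting from +7: 7, 8, 9, ….
For rebel: r+7=y, e+8=m, b+9=k, e+10=o, l+11=w.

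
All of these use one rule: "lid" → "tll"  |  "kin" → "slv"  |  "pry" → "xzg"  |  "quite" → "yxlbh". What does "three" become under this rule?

bpzhh

Vowels shift forward by 3 and consonants shift forward by 8.
For three: t(cons)+8=b, h(cons)+8=p, r(cons)+8=z, e(vowel)+3=h, e(vowel)+3=h.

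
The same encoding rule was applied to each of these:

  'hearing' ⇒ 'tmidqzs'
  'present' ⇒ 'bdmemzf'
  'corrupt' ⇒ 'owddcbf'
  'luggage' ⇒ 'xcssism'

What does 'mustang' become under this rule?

The shift depends on letter class: consonant h→t is +12, but vowel e→m is +8. Vowels shift forward by 8 and consonants shift forward by 12.
On mustang: m(cons)+12=y, u(vowel)+8=c, s(cons)+12=e, t(cons)+12=f, a(vowel)+8=i, n(cons)+12=z, g(cons)+12=s.

ycefizs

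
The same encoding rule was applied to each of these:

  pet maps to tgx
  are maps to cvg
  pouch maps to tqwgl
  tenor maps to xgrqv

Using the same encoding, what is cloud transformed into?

gpqwh

The shift depends on letter class: consonant p→t is +4, but vowel e→g is +2. Vowels shift forward by 2 and consonants shift forward by 4.
For cloud: c(cons)+4=g, l(cons)+4=p, o(vowel)+2=q, u(vowel)+2=w, d(cons)+4=h.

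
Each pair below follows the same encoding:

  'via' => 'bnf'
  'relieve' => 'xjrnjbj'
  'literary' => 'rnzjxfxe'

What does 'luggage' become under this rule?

Vowels shift forward by 5 and consonants shift forward by 6.
On luggage: l(cons)+6=r, u(vowel)+5=z, g(cons)+6=m, g(cons)+6=m, a(vowel)+5=f, g(cons)+6=m, e(vowel)+5=j.

rzmmfmj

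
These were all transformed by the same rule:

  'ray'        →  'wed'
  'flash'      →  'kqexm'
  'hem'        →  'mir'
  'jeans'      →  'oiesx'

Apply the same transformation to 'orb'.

swg

The shift depends on letter class: consonant r→w is +5, but vowel a→e is +4. Vowels shift forward by 4 and consonants shift forward by 5.
For orb: o(vowel)+4=s, r(cons)+5=w, b(cons)+5=g.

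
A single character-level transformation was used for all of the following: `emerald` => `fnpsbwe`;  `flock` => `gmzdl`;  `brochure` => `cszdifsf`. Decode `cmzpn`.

It's a Vigenère-style cipher with numeric key [1,1,11]: position i shifts by key[i mod 3].
Reversing it on cmzpn: c−1=b, m−1=l, z−11=o, p−1=o, n−1=m.

bloom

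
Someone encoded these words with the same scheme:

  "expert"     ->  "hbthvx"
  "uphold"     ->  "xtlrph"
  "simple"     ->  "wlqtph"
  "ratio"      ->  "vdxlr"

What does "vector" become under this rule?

The shift depends on letter class: consonant x→b is +4, but vowel e→h is +3. Two shifts are in play — +3 for a/e/i/o/u, +4 for every other letter.
On vector: v(cons)+4=z, e(vowel)+3=h, c(cons)+4=g, t(cons)+4=x, o(vowel)+3=r, r(cons)+4=v.

zhgxrv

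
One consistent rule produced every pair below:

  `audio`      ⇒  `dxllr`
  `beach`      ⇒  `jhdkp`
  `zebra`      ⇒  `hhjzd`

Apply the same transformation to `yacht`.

The shift depends on letter class: consonant d→l is +8, but vowel a→d is +3. Vowels shift forward by 3 and consonants shift forward by 8.
For yacht: y(cons)+8=g, a(vowel)+3=d, c(cons)+8=k, h(cons)+8=p, t(cons)+8=b.

gdkpb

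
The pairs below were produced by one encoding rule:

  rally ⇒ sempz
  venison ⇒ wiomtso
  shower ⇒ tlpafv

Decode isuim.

Shifts by position in rally: pos 0: r→s (+1), pos 1: a→e (+4), pos 2: l→m (+1), pos 3: l→p (+4) — repeating every 2. A repeating key of period 2 is used — shifts +1, +4 over and over.
Decoding isuim: i−1=h, s−4=o, u−1=t, i−4=e, m−1=l.

hotel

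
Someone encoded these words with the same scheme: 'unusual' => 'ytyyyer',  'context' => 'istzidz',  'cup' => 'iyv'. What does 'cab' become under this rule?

The shift depends on letter class: consonant n→t is +6, but vowel u→y is +4. Vowels shift forward by 4 and consonants shift forward by 6.
On cab: c(cons)+6=i, a(vowel)+4=e, b(cons)+6=h.

ieh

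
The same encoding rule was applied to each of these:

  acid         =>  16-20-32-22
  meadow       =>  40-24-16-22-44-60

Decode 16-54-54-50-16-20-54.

a(#1)→16 and c(#3)→20: differences scale by 2, so n = 2·pos + 14. With a=1..z=26, the number is 2·pos + 14.
Undoing it on 16-54-54-50-16-20-54: 16→(16−14)÷2=1=a, 54→(54−14)÷2=20=t, 54→(54−14)÷2=20=t, 50→(50−14)÷2=18=r, 16→(16−14)÷2=1=a, 20→(20−14)÷2=3=c, 54→(54−14)÷2=20=t.

attract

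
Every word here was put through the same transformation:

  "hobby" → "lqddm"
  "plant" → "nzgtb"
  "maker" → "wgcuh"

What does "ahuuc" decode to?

h(7)→l(11) and o(14)→q(16) fit y≡23x+6 (mod 26); the inverse of 23 mod 26 is 17. Treating letters as 0–25, the rule is x ↦ 23x + 6 (mod 26).
Decoding ahuuc: a(0)→17·(0−6)≡2=c; h(7)→17·(7−6)≡17=r; u(20)→17·(20−6)≡4=e; u(20)→17·(20−6)≡4=e; c(2)→17·(2−6)≡10=k (all mod 26).

creek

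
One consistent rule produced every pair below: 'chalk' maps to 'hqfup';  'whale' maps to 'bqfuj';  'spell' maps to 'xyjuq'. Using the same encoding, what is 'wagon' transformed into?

bjlxs

Shifts by position in chalk: pos 0: c→h (+5), pos 1: h→q (+9), pos 2: a→f (+5), pos 3: l→u (+9) — repeating every 2. It's a Vigenère-style cipher with numeric key [5,9]: position i shifts by key[i mod 2].
For wagon: w+5=b, a+9=j, g+5=l, o+9=x, n+5=s.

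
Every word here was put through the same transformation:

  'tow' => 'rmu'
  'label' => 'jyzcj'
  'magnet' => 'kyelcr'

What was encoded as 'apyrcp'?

crater

Compare letters: t→r is +24, o→m is +24, w→u is +24 — a constant shift. This is a Caesar cipher with shift 24.
Undoing it on apyrcp: a−24=c, p−24=r, y−24=a, r−24=t, c−24=e, p−24=r.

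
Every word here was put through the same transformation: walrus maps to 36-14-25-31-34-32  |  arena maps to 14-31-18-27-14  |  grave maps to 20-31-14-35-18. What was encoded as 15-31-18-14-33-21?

Letters become their 1-based position plus 13 (so a→14, b→15, …).
Decoding 15-31-18-14-33-21: 15→(15−13)÷1=2=b, 31→(31−13)÷1=18=r, 18→(18−13)÷1=5=e, 14→(14−13)÷1=1=a, 33→(33−13)÷1=20=t, 21→(21−13)÷1=8=h.

breath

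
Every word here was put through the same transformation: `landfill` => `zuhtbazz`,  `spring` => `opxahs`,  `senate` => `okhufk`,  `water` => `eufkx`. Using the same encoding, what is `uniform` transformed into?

whabyxq

Each letter's alphabet position (a=0..z=25) is mapped through 17·x+20 mod 26 — an affine cipher.
Applying it to uniform: u(20)→17·20+20≡22=w; n(13)→17·13+20≡7=h; i(8)→17·8+20≡0=a; f(5)→17·5+20≡1=b; o(14)→17·14+20≡24=y; r(17)→17·17+20≡23=x; m(12)→17·12+20≡16=q (all mod 26).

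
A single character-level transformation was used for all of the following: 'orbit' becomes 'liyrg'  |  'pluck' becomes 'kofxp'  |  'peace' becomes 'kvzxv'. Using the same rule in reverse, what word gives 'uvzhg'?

feast

Each pair mirrors across the alphabet (o↔l, r↔i, b↔y): positions sum to 25. Each letter is replaced by its mirror in the alphabet: a↔z, b↔y, c↔x, and so on (the Atbash cipher).
Undoing it on uvzhg: u↔f, v↔e, z↔a, h↔s, g↔t.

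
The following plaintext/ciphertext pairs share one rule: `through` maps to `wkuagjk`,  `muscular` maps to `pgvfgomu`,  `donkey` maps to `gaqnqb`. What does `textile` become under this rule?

wqawuoq

Vowels shift forward by 12 and consonants shift forward by 3.
For textile: t(cons)+3=w, e(vowel)+12=q, x(cons)+3=a, t(cons)+3=w, i(vowel)+12=u, l(cons)+3=o, e(vowel)+12=q.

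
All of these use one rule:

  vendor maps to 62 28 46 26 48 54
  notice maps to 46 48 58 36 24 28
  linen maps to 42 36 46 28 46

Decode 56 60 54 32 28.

surge

The formula is n = 2×(alphabet index, a=1) + 18.
Undoing it on 56 60 54 32 28: 56→(56−18)÷2=19=s, 60→(60−18)÷2=21=u, 54→(54−18)÷2=18=r, 32→(32−18)÷2=7=g, 28→(28−18)÷2=5=e.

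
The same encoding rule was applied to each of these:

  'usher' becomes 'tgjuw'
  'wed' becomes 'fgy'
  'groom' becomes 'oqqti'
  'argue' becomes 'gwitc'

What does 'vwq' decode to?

The output letters match the input read backwards, each shifted +2: usher reversed is rehsu. Read the word backwards and shift each letter +2.
Decoding vwq: shift back: v−2=t, w−2=u, q−2=o → tuo; then reverse → out.

out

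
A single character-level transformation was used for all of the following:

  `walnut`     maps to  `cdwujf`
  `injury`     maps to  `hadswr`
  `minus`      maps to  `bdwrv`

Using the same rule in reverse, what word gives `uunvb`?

Read the word backwards and shift each letter +9.
Reversing it on uunvb: shift back: u−9=l, u−9=l, n−9=e, v−9=m, b−9=s → llems; then reverse → smell.

smell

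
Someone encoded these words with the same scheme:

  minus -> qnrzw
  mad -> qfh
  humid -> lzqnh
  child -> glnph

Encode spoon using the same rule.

wtttr

Two shifts are in play — +5 for a/e/i/o/u, +4 for every other letter.
Applying it to spoon: s(cons)+4=w, p(cons)+4=t, o(vowel)+5=t, o(vowel)+5=t, n(cons)+4=r.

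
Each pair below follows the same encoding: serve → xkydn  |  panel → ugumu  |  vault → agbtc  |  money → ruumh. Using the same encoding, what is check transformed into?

In serve: s→x is +5, e→k is +6, r→y is +7, v→d is +8 — the shift increases by 1 each position. The shift increases by 1 at each position, starting from +5: 5, 6, 7, ….
Applying it to check: c+5=h, h+6=n, e+7=l, c+8=k, k+9=t.

hnlkt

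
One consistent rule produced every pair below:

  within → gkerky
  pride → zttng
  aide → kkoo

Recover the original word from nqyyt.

donor

Shifts by position in within: pos 0: w→g (+10), pos 1: i→k (+2), pos 2: t→e (+11), pos 3: h→r (+10), pos 4: i→k (+2), pos 5: n→y (+11) — repeating every 3. A repeating key of period 3 is used — shifts +10, +2, +11 over and over.
Reversing it on nqyyt: n−10=d, q−2=o, y−11=n, y−10=o, t−2=r.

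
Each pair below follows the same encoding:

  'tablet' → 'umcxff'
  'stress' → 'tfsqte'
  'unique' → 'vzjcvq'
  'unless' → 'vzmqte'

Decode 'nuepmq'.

It's a Vigenère-style cipher with numeric key [1,12]: position i shifts by key[i mod 2].
Decoding nuepmq: n−1=m, u−12=i, e−1=d, p−12=d, m−1=l, q−12=e.

middle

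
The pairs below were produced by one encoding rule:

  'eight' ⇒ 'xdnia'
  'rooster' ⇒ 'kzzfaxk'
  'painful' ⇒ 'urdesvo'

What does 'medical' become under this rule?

e(4)→x(23) and i(8)→d(3) fit y≡21x+17 (mod 26); the inverse of 21 mod 26 is 5. Treating letters as 0–25, the rule is x ↦ 21x + 17 (mod 26).
On medical: m(12)→21·12+17≡9=j; e(4)→21·4+17≡23=x; d(3)→21·3+17≡2=c; i(8)→21·8+17≡3=d; c(2)→21·2+17≡7=h; a(0)→21·0+17≡17=r; l(11)→21·11+17≡14=o (all mod 26).

jxcdhro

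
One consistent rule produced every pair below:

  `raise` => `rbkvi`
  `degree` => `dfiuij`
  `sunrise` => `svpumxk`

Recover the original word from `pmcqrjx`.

planner

In raise: r→r is +0, a→b is +1, i→k is +2, s→v is +3 — the shift increases by 1 each position. Letter i (0-indexed) is shifted by i+0, so successive shifts are 0, 1, 2, ….
Reversing it on pmcqrjx: p−0=p, m−1=l, c−2=a, q−3=n, r−4=n, j−5=e, x−6=r.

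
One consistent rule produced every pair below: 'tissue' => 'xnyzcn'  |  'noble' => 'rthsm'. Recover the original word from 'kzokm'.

guide

In tissue: t→x is +4, i→n is +5, s→y is +6, s→z is +7 — the shift increases by 1 each position. The shift increases by 1 at each position, starting from +4: 4, 5, 6, ….
Undoing it on kzokm: k−4=g, z−5=u, o−6=i, k−7=d, m−8=e.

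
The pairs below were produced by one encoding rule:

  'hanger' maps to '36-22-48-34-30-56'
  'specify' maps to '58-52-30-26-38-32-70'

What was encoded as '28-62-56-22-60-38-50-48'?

h(#8)→36 and a(#1)→22: differences scale by 2, so n = 2·pos + 20. The formula is n = 2×(alphabet index, a=1) + 20.
Reversing it on 28-62-56-22-60-38-50-48: 28→(28−20)÷2=4=d, 62→(62−20)÷2=21=u, 56→(56−20)÷2=18=r, 22→(22−20)÷2=1=a, 60→(60−20)÷2=20=t, 38→(38−20)÷2=9=i, 50→(50−20)÷2=15=o, 48→(48−20)÷2=14=n.

duration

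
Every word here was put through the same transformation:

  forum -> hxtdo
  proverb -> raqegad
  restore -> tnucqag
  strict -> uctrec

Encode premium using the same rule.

The shifts repeat in a cycle of length 2: positions 0,1,… shift by +2, +9, then the pattern repeats.
Applying it to premium: p+2=r, r+9=a, e+2=g, m+9=v, i+2=k, u+9=d, m+2=o.

ragvkdo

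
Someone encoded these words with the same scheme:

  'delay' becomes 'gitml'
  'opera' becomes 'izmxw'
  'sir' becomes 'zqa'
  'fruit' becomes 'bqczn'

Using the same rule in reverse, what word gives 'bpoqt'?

The output letters match the input read backwards, each shifted +8: delay reversed is yaled. Two steps: reverse the string, then apply a Caesar shift of +8.
Decoding bpoqt: shift back: b−8=t, p−8=h, o−8=g, q−8=i, t−8=l → thgil; then reverse → light.

light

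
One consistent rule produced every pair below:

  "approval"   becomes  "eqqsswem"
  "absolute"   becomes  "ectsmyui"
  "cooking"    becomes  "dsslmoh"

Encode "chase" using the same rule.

dieti

The shift depends on letter class: consonant p→q is +1, but vowel a→e is +4. The rule splits by letter class: vowels +4, consonants +1.
On chase: c(cons)+1=d, h(cons)+1=i, a(vowel)+4=e, s(cons)+1=t, e(vowel)+4=i.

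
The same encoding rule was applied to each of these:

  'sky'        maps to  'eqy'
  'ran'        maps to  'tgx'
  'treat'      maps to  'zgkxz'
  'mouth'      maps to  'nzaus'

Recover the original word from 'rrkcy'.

The output letters match the input read backwards, each shifted +6: sky reversed is yks. Read the word backwards and shift each letter +6.
Reversing it on rrkcy: shift back: r−6=l, r−6=l, k−6=e, c−6=w, y−6=s → llews; then reverse → swell.

swell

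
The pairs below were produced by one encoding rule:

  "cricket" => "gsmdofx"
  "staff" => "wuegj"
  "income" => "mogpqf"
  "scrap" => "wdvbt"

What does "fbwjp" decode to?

basil

Shifts by position in cricket: pos 0: c→g (+4), pos 1: r→s (+1), pos 2: i→m (+4), pos 3: c→d (+1) — repeating every 2. A repeating key of period 2 is used — shifts +4, +1 over and over.
Reversing it on fbwjp: f−4=b, b−1=a, w−4=s, j−1=i, p−4=l.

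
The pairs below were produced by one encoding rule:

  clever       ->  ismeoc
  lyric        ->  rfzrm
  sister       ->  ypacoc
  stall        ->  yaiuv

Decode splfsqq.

midwife

In clever: c→i is +6, l→s is +7, e→m is +8, v→e is +9 — the shift increases by 1 each position. Each letter shifts forward by (position + 6), i.e. 6, 7, 8, … — the shift grows by one for each successive letter.
Undoing it on splfsqq: s−6=m, p−7=i, l−8=d, f−9=w, s−10=i, q−11=f, q−12=e.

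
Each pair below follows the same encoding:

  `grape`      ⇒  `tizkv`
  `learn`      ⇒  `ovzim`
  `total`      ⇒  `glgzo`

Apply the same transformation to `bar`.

Each pair mirrors across the alphabet (g↔t, r↔i, a↔z): positions sum to 25. This is the alphabet-reversal cipher (Atbash): a becomes z, b becomes y, etc.
For bar: b↔y, a↔z, r↔i.

yzi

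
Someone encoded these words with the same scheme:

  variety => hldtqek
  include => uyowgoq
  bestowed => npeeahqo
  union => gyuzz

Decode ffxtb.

tulip

Shifts by position in variety: pos 0: v→h (+12), pos 1: a→l (+11), pos 2: r→d (+12), pos 3: i→t (+11) — repeating every 2. A repeating key of period 2 is used — shifts +12, +11 over and over.
Undoing it on ffxtb: f−12=t, f−11=u, x−12=l, t−11=i, b−12=p.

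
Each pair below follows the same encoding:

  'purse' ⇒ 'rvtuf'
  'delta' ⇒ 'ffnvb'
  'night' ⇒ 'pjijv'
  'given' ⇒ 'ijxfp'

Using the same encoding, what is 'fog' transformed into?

The shift depends on letter class: consonant p→r is +2, but vowel u→v is +1. Two shifts are in play — +1 for a/e/i/o/u, +2 for every other letter.
Applying it to fog: f(cons)+2=h, o(vowel)+1=p, g(cons)+2=i.

hpi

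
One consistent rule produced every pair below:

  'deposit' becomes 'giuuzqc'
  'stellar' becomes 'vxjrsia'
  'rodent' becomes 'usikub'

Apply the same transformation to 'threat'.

The shift increases by 1 at each position, starting from +3: 3, 4, 5, ….
On threat: t+3=w, h+4=l, r+5=w, e+6=k, a+7=h, t+8=b.

wlwkhb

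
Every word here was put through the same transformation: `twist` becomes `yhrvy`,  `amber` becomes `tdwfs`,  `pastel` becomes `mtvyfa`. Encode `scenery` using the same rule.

t(19)→y(24) and w(22)→h(7) fit y≡3x+19 (mod 26); the inverse of 3 mod 26 is 9. Treating letters as 0–25, the rule is x ↦ 3x + 19 (mod 26).
For scenery: s(18)→3·18+19≡21=v; c(2)→3·2+19≡25=z; e(4)→3·4+19≡5=f; n(13)→3·13+19≡6=g; e(4)→3·4+19≡5=f; r(17)→3·17+19≡18=s; y(24)→3·24+19≡13=n (all mod 26).

vzfgfsn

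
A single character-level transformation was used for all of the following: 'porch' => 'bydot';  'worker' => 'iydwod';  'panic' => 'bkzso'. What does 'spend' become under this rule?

ebozp

The rule splits by letter class: vowels +10, consonants +12.
For spend: s(cons)+12=e, p(cons)+12=b, e(vowel)+10=o, n(cons)+12=z, d(cons)+12=p.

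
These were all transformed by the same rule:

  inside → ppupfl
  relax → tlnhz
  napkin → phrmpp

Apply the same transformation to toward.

The shift depends on letter class: consonant n→p is +2, but vowel i→p is +7. The rule splits by letter class: vowels +7, consonants +2.
For toward: t(cons)+2=v, o(vowel)+7=v, w(cons)+2=y, a(vowel)+7=h, r(cons)+2=t, d(cons)+2=f.

vvyhtf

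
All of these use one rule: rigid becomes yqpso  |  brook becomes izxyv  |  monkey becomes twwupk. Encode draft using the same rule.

In rigid: r→y is +7, i→q is +8, g→p is +9, i→s is +10 — the shift increases by 1 each position. The shift increases by 1 at each position, starting from +7: 7, 8, 9, ….
Applying it to draft: d+7=k, r+8=z, a+9=j, f+10=p, t+11=e.

kzjpe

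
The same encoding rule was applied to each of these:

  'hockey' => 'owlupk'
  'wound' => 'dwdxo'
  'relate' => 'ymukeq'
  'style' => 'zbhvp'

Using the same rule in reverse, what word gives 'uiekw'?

naval

Letter i (0-indexed) is shifted by i+7, so successive shifts are 7, 8, 9, ….
Decoding uiekw: u−7=n, i−8=a, e−9=v, k−10=a, w−11=l.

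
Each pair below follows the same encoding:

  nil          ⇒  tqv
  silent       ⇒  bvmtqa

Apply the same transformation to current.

bvmzzck

The output letters match the input read backwards, each shifted +8: nil reversed is lin. Read the word backwards and shift each letter +8.
On current: reverse → tnerruc; then shift: t+8=b, n+8=v, e+8=m, r+8=z, r+8=z, u+8=c, c+8=k.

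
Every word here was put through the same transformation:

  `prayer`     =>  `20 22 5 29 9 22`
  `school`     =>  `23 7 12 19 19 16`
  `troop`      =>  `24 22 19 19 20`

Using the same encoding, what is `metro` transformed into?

The number is (letter's place in the alphabet, a=1) + 4.
On metro: m=13→17, e=5→9, t=20→24, r=18→22, o=15→19.

17 9 24 22 19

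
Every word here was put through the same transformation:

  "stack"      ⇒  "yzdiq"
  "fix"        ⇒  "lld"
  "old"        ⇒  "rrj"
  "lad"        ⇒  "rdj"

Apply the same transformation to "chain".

indlt

Two shifts are in play — +3 for a/e/i/o/u, +6 for every other letter.
On chain: c(cons)+6=i, h(cons)+6=n, a(vowel)+3=d, i(vowel)+3=l, n(cons)+6=t.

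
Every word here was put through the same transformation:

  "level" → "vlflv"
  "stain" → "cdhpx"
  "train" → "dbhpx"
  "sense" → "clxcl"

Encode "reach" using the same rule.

blhmr

The rule splits by letter class: vowels +7, consonants +10.
Applying it to reach: r(cons)+10=b, e(vowel)+7=l, a(vowel)+7=h, c(cons)+10=m, h(cons)+10=r.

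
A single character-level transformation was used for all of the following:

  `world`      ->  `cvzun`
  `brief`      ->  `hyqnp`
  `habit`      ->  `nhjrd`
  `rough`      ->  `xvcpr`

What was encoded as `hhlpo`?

Each letter shifts forward by (position + 6), i.e. 6, 7, 8, … — the shift grows by one for each successive letter.
Reversing it on hhlpo: h−6=b, h−7=a, l−8=d, p−9=g, o−10=e.

badge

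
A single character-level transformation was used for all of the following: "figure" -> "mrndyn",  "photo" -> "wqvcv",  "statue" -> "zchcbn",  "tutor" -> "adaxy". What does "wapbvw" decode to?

prison

Shifts by position in figure: pos 0: f→m (+7), pos 1: i→r (+9), pos 2: g→n (+7), pos 3: u→d (+9) — repeating every 2. A repeating key of period 2 is used — shifts +7, +9 over and over.
Decoding wapbvw: w−7=p, a−9=r, p−7=i, b−9=s, v−7=o, w−9=n.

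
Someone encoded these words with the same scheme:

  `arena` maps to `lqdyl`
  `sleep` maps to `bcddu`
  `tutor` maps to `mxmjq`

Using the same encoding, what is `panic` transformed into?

a(0)→l(11) and r(17)→q(16) fit y≡11x+11 (mod 26); the inverse of 11 mod 26 is 19. Treating letters as 0–25, the rule is x ↦ 11x + 11 (mod 26).
Applying it to panic: p(15)→11·15+11≡20=u; a(0)→11·0+11≡11=l; n(13)→11·13+11≡24=y; i(8)→11·8+11≡21=v; c(2)→11·2+11≡7=h (all mod 26).

ulyvh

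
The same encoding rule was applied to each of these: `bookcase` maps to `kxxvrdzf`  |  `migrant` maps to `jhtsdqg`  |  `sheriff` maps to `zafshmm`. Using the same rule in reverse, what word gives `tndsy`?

This is an affine cipher: with a=0,…,z=25, each position x becomes (7x+3) mod 26.
Undoing it on tndsy: t(19)→15·(19−3)≡6=g; n(13)→15·(13−3)≡20=u; d(3)→15·(3−3)≡0=a; s(18)→15·(18−3)≡17=r; y(24)→15·(24−3)≡3=d (all mod 26).

guard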